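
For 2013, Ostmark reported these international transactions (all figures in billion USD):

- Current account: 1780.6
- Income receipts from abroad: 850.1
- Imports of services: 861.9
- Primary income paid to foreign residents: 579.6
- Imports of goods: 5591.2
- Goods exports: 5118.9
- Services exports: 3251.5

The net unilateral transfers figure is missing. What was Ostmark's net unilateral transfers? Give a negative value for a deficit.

Current account = goods balance + services balance + net primary income + net secondary income
Sum of the known components = 2187.8
Net unilateral transfers = CA - (known components) = 1780.6 - 2187.8 = -407.2

-407.2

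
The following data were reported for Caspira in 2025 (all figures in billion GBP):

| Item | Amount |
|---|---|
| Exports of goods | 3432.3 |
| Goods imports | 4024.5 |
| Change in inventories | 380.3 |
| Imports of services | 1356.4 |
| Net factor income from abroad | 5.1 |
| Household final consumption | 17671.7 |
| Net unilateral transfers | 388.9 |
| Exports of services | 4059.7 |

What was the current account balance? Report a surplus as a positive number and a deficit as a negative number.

Goods balance = 3432.3 - 4024.5 = -592.2
Services balance = 4059.7 - 1356.4 = 2703.3
Trade balance (goods + services) = -592.2 + 2703.3 = 2111.1
Net primary income = 5.1
Net secondary income = 388.9
Current account = 2111.1 + 5.1 + 388.9 = 2505.1

2505.1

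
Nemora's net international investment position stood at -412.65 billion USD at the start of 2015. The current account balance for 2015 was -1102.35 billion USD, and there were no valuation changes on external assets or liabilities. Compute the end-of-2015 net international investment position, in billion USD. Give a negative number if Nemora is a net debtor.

-1515.00

With no valuation effects, change in NIIP = current account = -1102.35
End-of-year NIIP = -412.65 + (-1102.35) = -1515.00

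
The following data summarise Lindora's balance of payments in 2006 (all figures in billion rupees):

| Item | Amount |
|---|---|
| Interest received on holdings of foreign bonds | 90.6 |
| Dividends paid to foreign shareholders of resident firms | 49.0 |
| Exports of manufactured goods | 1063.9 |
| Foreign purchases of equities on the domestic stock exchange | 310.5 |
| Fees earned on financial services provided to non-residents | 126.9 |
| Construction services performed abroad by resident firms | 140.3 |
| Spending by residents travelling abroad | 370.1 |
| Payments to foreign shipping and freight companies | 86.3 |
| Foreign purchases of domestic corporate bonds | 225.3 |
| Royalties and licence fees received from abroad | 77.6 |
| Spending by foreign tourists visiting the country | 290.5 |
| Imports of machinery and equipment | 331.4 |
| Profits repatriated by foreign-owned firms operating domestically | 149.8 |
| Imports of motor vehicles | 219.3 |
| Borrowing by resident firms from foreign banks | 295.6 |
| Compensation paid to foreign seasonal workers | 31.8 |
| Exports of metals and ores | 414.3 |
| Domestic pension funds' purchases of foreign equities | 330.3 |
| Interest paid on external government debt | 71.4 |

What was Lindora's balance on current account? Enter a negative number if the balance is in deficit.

895.0

Goods: 1063.9 + 414.3 - 219.3 - 331.4 = 927.5
Services: 126.9 - 86.3 + 290.5 + 140.3 - 370.1 + 77.6 = 178.9
Primary income: -71.4 - 149.8 + 90.6 - 49.0 - 31.8 = -211.4
Current account = 927.5 + 178.9 + (-211.4) = 895.0
(Excluded from the current account — financial account: foreign purchases of equities on the domestic stock exchange 310.5, foreign purchases of domestic corporate bonds 225.3, borrowing by resident firms from foreign banks 295.6, domestic pension funds' purchases of foreign equities 330.3.)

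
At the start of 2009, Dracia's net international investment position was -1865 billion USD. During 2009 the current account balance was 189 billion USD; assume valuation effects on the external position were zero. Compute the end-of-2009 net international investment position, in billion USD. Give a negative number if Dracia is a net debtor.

-1676

With no valuation effects, change in NIIP = current account = 189
End-of-year NIIP = -1865 + 189 = -1676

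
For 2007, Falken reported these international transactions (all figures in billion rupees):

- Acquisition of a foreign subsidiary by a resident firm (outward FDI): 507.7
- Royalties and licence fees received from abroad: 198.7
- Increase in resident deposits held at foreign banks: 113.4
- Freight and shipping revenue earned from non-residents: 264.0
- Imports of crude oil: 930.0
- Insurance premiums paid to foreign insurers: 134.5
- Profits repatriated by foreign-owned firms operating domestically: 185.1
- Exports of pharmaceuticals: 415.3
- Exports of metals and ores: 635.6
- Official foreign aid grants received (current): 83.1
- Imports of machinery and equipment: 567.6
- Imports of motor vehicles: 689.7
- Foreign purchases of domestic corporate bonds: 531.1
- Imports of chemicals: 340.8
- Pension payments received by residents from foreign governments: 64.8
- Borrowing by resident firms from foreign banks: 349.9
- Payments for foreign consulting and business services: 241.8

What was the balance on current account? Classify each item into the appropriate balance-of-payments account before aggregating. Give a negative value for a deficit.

Goods: 635.6 - 930.0 - 340.8 - 689.7 + 415.3 - 567.6 = -1477.2
Services: 264.0 + 198.7 - 241.8 - 134.5 = 86.4
Primary income: -185.1
Secondary income: 64.8 + 83.1 = 147.9
Current account = (-1477.2) + 86.4 + (-185.1) + 147.9 = -1428.0
(Excluded from the current account — financial account: acquisition of a foreign subsidiary by a resident firm (outward FDI) 507.7, increase in resident deposits held at foreign banks 113.4, foreign purchases of domestic corporate bonds 531.1, borrowing by resident firms from foreign banks 349.9.)

-1428.0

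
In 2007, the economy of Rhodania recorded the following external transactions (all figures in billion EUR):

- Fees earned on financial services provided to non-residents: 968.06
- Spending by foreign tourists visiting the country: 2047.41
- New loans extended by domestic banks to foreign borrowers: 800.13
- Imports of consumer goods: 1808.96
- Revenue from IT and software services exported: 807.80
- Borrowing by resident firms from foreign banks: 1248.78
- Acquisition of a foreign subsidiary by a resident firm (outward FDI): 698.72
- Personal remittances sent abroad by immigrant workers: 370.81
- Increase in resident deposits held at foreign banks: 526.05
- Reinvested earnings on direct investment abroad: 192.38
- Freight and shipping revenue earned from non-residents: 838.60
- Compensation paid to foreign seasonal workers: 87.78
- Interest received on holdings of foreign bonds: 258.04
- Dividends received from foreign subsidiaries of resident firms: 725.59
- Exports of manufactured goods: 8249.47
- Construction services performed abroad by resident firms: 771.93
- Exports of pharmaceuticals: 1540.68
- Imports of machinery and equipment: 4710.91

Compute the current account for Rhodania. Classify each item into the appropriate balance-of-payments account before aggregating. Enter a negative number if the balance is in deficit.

Goods: -4710.91 + 8249.47 - 1808.96 + 1540.68 = 3270.28
Services: 968.06 + 2047.41 + 807.80 + 838.60 + 771.93 = 5433.80
Primary income: 725.59 + 192.38 - 87.78 + 258.04 = 1088.23
Secondary income: -370.81
Current account = 3270.28 + 5433.80 + 1088.23 + (-370.81) = 9421.50
(Excluded from the current account — financial account: new loans extended by domestic banks to foreign borrowers 800.13, borrowing by resident firms from foreign banks 1248.78, acquisition of a foreign subsidiary by a resident firm (outward FDI) 698.72, increase in resident deposits held at foreign banks 526.05.)

9421.50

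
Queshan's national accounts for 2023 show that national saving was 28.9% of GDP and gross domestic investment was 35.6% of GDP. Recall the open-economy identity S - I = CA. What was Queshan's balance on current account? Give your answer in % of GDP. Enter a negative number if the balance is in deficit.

-6.7

CA = S - I = 28.9 - 35.6 = -6.7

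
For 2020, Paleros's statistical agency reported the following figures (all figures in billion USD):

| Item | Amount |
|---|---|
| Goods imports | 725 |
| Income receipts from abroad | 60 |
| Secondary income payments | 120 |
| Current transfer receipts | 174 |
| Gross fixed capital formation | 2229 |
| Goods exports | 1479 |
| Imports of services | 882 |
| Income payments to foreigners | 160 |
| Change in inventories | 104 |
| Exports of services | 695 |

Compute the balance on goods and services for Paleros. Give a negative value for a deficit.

Goods balance = 1479 - 725 = 754
Services balance = 695 - 882 = -187
Trade balance (goods + services) = 754 + (-187) = 567

567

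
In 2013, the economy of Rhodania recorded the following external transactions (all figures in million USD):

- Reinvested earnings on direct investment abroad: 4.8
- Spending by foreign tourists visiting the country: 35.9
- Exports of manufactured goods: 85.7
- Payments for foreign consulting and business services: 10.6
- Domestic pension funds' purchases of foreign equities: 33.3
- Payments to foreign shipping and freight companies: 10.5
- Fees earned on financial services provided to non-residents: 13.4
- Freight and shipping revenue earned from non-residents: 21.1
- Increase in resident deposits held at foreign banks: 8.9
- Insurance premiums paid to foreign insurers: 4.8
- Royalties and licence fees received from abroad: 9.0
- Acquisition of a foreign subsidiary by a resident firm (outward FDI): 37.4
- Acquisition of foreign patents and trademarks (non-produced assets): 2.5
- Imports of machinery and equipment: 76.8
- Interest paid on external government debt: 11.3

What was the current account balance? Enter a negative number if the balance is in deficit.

Goods: 85.7 - 76.8 = 8.9
Services: 9.0 - 10.5 + 13.4 - 10.6 - 4.8 + 35.9 + 21.1 = 53.5
Primary income: 4.8 - 11.3 = -6.5
Current account = 8.9 + 53.5 + (-6.5) = 55.9
(Excluded from the current account — financial account: domestic pension funds' purchases of foreign equities 33.3, increase in resident deposits held at foreign banks 8.9, acquisition of a foreign subsidiary by a resident firm (outward FDI) 37.4; capital account: acquisition of foreign patents and trademarks (non-produced assets) 2.5.)

55.9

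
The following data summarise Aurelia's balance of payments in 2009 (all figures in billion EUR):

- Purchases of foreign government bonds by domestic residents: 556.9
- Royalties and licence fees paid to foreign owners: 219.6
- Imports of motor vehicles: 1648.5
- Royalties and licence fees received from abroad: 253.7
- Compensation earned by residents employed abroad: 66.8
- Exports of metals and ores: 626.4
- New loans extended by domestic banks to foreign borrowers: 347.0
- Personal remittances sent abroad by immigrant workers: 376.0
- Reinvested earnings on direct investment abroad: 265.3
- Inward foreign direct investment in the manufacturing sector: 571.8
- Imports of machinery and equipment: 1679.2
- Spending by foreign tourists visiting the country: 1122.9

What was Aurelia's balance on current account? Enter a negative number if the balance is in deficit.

Goods: -1679.2 - 1648.5 + 626.4 = -2701.3
Services: 253.7 - 219.6 + 1122.9 = 1157.0
Primary income: 66.8 + 265.3 = 332.1
Secondary income: -376.0
Current account = (-2701.3) + 1157.0 + 332.1 + (-376.0) = -1588.2
(Excluded from the current account — financial account: purchases of foreign government bonds by domestic residents 556.9, new loans extended by domestic banks to foreign borrowers 347.0, inward foreign direct investment in the manufacturing sector 571.8.)

-1588.2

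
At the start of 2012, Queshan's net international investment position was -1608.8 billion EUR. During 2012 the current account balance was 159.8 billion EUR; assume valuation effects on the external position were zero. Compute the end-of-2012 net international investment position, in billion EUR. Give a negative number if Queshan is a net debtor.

-1449.0

With no valuation effects, change in NIIP = current account = 159.8
End-of-year NIIP = -1608.8 + 159.8 = -1449.0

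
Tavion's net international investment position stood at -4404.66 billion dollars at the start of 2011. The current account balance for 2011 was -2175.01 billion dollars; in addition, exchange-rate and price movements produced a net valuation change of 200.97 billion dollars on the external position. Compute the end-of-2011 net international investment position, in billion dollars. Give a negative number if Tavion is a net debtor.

Change in NIIP = current account + net valuation change = -2175.01 + 200.97 = -1974.04
End-of-year NIIP = -4404.66 + (-1974.04) = -6378.70

-6378.70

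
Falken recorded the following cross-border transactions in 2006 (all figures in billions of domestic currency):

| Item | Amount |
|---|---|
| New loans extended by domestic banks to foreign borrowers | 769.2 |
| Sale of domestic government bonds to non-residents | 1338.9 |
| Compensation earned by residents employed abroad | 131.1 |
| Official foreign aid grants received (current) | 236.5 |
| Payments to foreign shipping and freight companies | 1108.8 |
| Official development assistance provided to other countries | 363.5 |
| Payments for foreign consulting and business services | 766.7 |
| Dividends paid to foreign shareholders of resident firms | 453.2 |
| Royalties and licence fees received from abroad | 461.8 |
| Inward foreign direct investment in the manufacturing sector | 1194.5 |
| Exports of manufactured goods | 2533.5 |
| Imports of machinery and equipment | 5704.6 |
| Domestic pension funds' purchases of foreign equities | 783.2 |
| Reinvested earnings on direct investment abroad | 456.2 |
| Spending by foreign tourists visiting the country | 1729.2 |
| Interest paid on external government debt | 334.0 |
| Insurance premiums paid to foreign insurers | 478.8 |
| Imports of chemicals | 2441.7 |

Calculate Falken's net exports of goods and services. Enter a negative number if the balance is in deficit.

-5776.1

Goods: -5704.6 - 2441.7 + 2533.5 = -5612.8
Services: 1729.2 - 1108.8 - 766.7 - 478.8 + 461.8 = -163.3
Trade balance = -5612.8 + (-163.3) = -5776.1
(Excluded from the trade balance — financial account: new loans extended by domestic banks to foreign borrowers 769.2, sale of domestic government bonds to non-residents 1338.9, inward foreign direct investment in the manufacturing sector 1194.5, domestic pension funds' purchases of foreign equities 783.2; primary income: compensation earned by residents employed abroad 131.1, dividends paid to foreign shareholders of resident firms 453.2, reinvested earnings on direct investment abroad 456.2, interest paid on external government debt 334.0; secondary income: official foreign aid grants received (current) 236.5, official development assistance provided to other countries 363.5.)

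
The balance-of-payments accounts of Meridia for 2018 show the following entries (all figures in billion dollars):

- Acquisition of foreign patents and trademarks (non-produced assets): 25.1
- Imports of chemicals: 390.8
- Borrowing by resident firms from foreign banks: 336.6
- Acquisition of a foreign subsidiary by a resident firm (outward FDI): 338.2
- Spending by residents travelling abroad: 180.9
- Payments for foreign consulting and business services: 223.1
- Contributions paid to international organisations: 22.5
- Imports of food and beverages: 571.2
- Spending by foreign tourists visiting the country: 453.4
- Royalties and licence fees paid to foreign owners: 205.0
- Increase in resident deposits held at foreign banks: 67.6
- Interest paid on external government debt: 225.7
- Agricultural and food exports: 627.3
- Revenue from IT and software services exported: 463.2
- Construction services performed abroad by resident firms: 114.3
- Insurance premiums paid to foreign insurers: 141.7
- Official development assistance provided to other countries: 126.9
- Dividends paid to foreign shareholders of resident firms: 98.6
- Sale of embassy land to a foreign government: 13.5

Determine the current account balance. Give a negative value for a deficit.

-528.2

Goods: -390.8 + 627.3 - 571.2 = -334.7
Services: -141.7 + 114.3 + 463.2 + 453.4 - 205.0 - 223.1 - 180.9 = 280.2
Primary income: -225.7 - 98.6 = -324.3
Secondary income: -126.9 - 22.5 = -149.4
Current account = (-334.7) + 280.2 + (-324.3) + (-149.4) = -528.2
(Excluded from the current account — capital account: acquisition of foreign patents and trademarks (non-produced assets) 25.1, sale of embassy land to a foreign government 13.5; financial account: borrowing by resident firms from foreign banks 336.6, acquisition of a foreign subsidiary by a resident firm (outward FDI) 338.2, increase in resident deposits held at foreign banks 67.6.)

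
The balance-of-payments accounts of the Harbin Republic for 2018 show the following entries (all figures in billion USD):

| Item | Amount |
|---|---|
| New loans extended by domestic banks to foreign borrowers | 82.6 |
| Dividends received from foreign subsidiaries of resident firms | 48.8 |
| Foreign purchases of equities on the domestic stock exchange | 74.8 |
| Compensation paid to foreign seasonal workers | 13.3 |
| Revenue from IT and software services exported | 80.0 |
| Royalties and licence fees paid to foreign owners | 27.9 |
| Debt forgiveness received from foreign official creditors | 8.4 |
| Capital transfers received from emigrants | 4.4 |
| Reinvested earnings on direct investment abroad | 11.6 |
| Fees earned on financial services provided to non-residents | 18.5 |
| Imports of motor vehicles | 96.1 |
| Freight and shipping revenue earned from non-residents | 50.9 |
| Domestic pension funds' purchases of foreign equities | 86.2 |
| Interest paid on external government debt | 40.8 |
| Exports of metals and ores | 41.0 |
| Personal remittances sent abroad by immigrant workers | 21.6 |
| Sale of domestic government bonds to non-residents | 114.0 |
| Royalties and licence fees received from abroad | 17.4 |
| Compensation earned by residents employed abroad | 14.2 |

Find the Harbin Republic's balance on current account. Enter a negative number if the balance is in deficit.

82.7

Goods: -96.1 + 41.0 = -55.1
Services: 17.4 + 18.5 - 27.9 + 50.9 + 80.0 = 138.9
Primary income: 14.2 - 40.8 + 48.8 + 11.6 - 13.3 = 20.5
Secondary income: -21.6
Current account = (-55.1) + 138.9 + 20.5 + (-21.6) = 82.7
(Excluded from the current account — financial account: new loans extended by domestic banks to foreign borrowers 82.6, foreign purchases of equities on the domestic stock exchange 74.8, domestic pension funds' purchases of foreign equities 86.2, sale of domestic government bonds to non-residents 114.0; capital account: debt forgiveness received from foreign official creditors 8.4, capital transfers received from emigrants 4.4.)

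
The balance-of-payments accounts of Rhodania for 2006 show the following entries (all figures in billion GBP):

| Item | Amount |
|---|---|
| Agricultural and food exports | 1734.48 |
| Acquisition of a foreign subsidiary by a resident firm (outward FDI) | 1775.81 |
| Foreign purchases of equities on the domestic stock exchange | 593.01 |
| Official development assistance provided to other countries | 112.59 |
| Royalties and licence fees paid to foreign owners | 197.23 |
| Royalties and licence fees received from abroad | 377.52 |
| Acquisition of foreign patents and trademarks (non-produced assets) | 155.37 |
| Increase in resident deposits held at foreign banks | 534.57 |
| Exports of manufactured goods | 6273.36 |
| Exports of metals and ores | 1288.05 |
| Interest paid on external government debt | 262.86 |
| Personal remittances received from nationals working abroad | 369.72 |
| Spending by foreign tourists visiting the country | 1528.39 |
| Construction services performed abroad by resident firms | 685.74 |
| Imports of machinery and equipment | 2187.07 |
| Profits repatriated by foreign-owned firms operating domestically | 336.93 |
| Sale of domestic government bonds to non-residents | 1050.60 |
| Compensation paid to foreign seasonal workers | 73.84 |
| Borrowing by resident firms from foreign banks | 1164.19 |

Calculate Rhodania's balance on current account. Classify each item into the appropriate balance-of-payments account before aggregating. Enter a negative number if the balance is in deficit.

Goods: 1734.48 - 2187.07 + 1288.05 + 6273.36 = 7108.82
Services: 377.52 - 197.23 + 685.74 + 1528.39 = 2394.42
Primary income: -262.86 - 336.93 - 73.84 = -673.63
Secondary income: -112.59 + 369.72 = 257.13
Current account = 7108.82 + 2394.42 + (-673.63) + 257.13 = 9086.74
(Excluded from the current account — financial account: acquisition of a foreign subsidiary by a resident firm (outward FDI) 1775.81, foreign purchases of equities on the domestic stock exchange 593.01, increase in resident deposits held at foreign banks 534.57, sale of domestic government bonds to non-residents 1050.60, borrowing by resident firms from foreign banks 1164.19; capital account: acquisition of foreign patents and trademarks (non-produced assets) 155.37.)

9086.74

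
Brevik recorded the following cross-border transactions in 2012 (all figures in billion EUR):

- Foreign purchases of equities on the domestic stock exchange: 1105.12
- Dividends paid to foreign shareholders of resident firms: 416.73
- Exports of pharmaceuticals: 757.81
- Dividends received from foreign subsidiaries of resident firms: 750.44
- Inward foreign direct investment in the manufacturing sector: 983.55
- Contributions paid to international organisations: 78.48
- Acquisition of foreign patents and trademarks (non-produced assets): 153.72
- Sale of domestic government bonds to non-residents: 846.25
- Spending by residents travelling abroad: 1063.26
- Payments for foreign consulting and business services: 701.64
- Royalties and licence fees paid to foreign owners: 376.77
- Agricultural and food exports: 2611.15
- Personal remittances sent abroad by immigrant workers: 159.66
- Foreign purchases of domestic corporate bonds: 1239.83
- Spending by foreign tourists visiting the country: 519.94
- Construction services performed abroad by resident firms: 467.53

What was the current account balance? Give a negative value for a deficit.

Goods: 2611.15 + 757.81 = 3368.96
Services: 519.94 - 701.64 - 1063.26 - 376.77 + 467.53 = -1154.20
Primary income: -416.73 + 750.44 = 333.71
Secondary income: -159.66 - 78.48 = -238.14
Current account = 3368.96 + (-1154.20) + 333.71 + (-238.14) = 2310.33
(Excluded from the current account — financial account: foreign purchases of equities on the domestic stock exchange 1105.12, inward foreign direct investment in the manufacturing sector 983.55, sale of domestic government bonds to non-residents 846.25, foreign purchases of domestic corporate bonds 1239.83; capital account: acquisition of foreign patents and trademarks (non-produced assets) 153.72.)

2310.33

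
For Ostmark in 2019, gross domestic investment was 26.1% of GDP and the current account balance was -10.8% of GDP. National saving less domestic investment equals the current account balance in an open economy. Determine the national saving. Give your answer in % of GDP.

S - I = CA (net lending to the rest of the world).
S = I + CA = 26.1 + (-10.8) = 15.3

15.3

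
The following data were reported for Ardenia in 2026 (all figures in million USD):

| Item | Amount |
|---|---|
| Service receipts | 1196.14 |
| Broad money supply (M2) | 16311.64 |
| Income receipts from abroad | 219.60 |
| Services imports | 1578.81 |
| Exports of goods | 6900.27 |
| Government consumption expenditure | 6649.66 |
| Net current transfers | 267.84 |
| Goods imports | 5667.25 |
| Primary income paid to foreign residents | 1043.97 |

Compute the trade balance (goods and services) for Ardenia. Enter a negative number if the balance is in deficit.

850.35

Goods balance = 6900.27 - 5667.25 = 1233.02
Services balance = 1196.14 - 1578.81 = -382.67
Trade balance (goods + services) = 1233.02 + (-382.67) = 850.35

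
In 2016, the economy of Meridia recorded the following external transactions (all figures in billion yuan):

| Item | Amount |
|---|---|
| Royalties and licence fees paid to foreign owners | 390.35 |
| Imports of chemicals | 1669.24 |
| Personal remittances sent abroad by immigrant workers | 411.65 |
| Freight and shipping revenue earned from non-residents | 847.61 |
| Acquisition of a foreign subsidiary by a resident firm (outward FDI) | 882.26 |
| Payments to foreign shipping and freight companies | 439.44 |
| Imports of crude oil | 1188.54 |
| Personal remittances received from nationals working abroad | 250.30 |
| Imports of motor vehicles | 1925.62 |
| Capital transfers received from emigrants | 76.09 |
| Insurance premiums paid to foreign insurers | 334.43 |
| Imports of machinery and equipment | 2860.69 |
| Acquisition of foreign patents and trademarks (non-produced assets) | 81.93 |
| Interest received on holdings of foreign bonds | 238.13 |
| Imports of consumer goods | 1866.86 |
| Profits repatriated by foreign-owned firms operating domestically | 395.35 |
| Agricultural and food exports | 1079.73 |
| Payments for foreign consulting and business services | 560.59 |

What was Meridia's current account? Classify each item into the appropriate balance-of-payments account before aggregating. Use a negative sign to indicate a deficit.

-9626.99

Goods: -2860.69 - 1669.24 - 1188.54 - 1925.62 + 1079.73 - 1866.86 = -8431.22
Services: -334.43 - 439.44 + 847.61 - 390.35 - 560.59 = -877.20
Primary income: 238.13 - 395.35 = -157.22
Secondary income: 250.30 - 411.65 = -161.35
Current account = (-8431.22) + (-877.20) + (-157.22) + (-161.35) = -9626.99
(Excluded from the current account — financial account: acquisition of a foreign subsidiary by a resident firm (outward FDI) 882.26; capital account: capital transfers received from emigrants 76.09, acquisition of foreign patents and trademarks (non-produced assets) 81.93.)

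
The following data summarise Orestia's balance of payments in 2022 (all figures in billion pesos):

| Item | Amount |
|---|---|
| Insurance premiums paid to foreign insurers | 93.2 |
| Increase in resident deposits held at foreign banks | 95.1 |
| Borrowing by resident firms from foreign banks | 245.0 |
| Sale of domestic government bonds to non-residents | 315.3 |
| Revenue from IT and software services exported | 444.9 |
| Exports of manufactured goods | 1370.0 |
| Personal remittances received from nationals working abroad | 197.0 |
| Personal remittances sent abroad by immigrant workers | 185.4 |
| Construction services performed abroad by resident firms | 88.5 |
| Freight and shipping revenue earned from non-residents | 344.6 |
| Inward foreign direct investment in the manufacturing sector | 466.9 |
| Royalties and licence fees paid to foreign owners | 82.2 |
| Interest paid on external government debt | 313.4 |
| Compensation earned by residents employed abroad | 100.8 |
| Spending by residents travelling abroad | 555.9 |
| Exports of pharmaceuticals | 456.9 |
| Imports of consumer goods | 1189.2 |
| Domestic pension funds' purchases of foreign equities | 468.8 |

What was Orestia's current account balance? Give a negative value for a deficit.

583.4

Goods: 456.9 - 1189.2 + 1370.0 = 637.7
Services: -93.2 + 444.9 - 555.9 + 344.6 - 82.2 + 88.5 = 146.7
Primary income: -313.4 + 100.8 = -212.6
Secondary income: 197.0 - 185.4 = 11.6
Current account = 637.7 + 146.7 + (-212.6) + 11.6 = 583.4
(Excluded from the current account — financial account: increase in resident deposits held at foreign banks 95.1, borrowing by resident firms from foreign banks 245.0, sale of domestic government bonds to non-residents 315.3, inward foreign direct investment in the manufacturing sector 466.9, domestic pension funds' purchases of foreign equities 468.8.)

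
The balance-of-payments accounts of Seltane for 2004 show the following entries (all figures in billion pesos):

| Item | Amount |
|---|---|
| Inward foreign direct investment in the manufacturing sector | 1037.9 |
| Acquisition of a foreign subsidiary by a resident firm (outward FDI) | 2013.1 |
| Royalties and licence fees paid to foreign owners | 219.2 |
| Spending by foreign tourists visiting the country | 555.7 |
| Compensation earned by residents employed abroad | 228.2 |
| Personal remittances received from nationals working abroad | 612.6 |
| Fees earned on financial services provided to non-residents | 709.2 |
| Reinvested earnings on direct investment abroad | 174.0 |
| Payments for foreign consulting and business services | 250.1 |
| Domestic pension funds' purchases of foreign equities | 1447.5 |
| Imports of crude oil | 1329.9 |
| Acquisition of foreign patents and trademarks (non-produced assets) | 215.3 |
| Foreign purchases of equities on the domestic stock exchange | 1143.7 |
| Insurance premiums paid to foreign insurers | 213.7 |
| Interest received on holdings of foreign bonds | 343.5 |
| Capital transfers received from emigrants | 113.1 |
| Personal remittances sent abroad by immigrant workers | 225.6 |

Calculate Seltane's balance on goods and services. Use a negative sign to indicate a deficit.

-748.0

Goods: -1329.9
Services: -219.2 + 555.7 + 709.2 - 213.7 - 250.1 = 581.9
Trade balance = -1329.9 + 581.9 = -748.0
(Excluded from the trade balance — financial account: inward foreign direct investment in the manufacturing sector 1037.9, acquisition of a foreign subsidiary by a resident firm (outward FDI) 2013.1, domestic pension funds' purchases of foreign equities 1447.5, foreign purchases of equities on the domestic stock exchange 1143.7; primary income: compensation earned by residents employed abroad 228.2, reinvested earnings on direct investment abroad 174.0, interest received on holdings of foreign bonds 343.5; secondary income: personal remittances received from nationals working abroad 612.6, personal remittances sent abroad by immigrant workers 225.6; capital account: acquisition of foreign patents and trademarks (non-produced assets) 215.3, capital transfers received from emigrants 113.1.)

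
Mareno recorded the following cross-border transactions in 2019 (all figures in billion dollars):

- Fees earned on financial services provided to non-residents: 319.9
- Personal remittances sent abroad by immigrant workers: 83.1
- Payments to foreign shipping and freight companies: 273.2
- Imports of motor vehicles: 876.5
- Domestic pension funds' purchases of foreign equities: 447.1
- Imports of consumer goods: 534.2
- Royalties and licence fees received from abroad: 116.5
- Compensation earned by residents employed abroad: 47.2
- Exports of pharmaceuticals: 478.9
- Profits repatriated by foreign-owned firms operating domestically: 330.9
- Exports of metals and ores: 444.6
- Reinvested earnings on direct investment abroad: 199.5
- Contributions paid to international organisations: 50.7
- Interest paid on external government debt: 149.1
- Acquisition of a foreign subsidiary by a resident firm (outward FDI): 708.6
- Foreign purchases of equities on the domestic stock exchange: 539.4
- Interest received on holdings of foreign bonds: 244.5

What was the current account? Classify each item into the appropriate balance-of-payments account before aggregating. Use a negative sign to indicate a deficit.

Goods: -876.5 + 478.9 - 534.2 + 444.6 = -487.2
Services: 116.5 - 273.2 + 319.9 = 163.2
Primary income: 199.5 + 244.5 + 47.2 - 330.9 - 149.1 = 11.2
Secondary income: -50.7 - 83.1 = -133.8
Current account = (-487.2) + 163.2 + 11.2 + (-133.8) = -446.6
(Excluded from the current account — financial account: domestic pension funds' purchases of foreign equities 447.1, acquisition of a foreign subsidiary by a resident firm (outward FDI) 708.6, foreign purchases of equities on the domestic stock exchange 539.4.)

-446.6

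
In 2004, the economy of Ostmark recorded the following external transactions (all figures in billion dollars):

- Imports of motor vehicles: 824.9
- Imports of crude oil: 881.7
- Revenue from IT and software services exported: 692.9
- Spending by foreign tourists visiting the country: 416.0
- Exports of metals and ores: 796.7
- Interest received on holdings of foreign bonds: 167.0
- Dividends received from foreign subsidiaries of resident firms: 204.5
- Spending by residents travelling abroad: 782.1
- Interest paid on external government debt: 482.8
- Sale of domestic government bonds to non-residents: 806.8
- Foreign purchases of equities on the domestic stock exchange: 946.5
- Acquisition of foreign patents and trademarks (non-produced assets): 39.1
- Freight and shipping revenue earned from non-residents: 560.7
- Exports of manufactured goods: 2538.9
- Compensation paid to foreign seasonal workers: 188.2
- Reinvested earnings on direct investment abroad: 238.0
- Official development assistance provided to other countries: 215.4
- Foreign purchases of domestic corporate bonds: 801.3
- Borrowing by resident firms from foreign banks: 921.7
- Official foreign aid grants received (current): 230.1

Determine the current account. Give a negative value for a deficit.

Goods: -824.9 + 2538.9 - 881.7 + 796.7 = 1629.0
Services: 560.7 + 416.0 - 782.1 + 692.9 = 887.5
Primary income: 238.0 + 167.0 - 188.2 + 204.5 - 482.8 = -61.5
Secondary income: -215.4 + 230.1 = 14.7
Current account = 1629.0 + 887.5 + (-61.5) + 14.7 = 2469.7
(Excluded from the current account — financial account: sale of domestic government bonds to non-residents 806.8, foreign purchases of equities on the domestic stock exchange 946.5, foreign purchases of domestic corporate bonds 801.3, borrowing by resident firms from foreign banks 921.7; capital account: acquisition of foreign patents and trademarks (non-produced assets) 39.1.)

2469.7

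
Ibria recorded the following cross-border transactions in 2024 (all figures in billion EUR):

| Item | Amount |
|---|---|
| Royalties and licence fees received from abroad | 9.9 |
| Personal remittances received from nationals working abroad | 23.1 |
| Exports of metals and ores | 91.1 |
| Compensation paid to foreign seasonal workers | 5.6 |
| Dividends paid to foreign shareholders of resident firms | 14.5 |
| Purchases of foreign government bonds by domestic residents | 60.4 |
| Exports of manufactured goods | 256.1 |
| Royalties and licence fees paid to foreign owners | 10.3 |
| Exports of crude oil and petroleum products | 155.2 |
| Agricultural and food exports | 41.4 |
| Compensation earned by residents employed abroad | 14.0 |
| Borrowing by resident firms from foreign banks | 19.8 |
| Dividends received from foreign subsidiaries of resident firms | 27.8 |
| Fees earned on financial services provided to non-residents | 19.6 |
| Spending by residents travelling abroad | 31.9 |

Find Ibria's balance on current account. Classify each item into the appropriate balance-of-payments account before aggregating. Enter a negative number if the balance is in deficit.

575.9

Goods: 41.4 + 155.2 + 91.1 + 256.1 = 543.8
Services: 9.9 - 10.3 + 19.6 - 31.9 = -12.7
Primary income: -14.5 - 5.6 + 14.0 + 27.8 = 21.7
Secondary income: 23.1
Current account = 543.8 + (-12.7) + 21.7 + 23.1 = 575.9
(Excluded from the current account — financial account: purchases of foreign government bonds by domestic residents 60.4, borrowing by resident firms from foreign banks 19.8.)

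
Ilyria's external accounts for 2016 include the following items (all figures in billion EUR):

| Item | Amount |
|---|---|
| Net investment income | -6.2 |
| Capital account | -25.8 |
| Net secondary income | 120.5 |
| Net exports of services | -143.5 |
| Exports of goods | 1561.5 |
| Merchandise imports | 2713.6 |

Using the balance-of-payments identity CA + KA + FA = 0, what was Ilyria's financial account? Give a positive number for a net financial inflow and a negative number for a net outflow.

Goods balance = 1561.5 - 2713.6 = -1152.1
Services balance = -143.5
Trade balance (goods + services) = -1152.1 + (-143.5) = -1295.6
Net primary income = -6.2
Net secondary income = 120.5
Current account = -1295.6 + (-6.2) + 120.5 = -1181.3
Financial account = -(-1181.3 + (-25.8)) = 1207.1

1207.1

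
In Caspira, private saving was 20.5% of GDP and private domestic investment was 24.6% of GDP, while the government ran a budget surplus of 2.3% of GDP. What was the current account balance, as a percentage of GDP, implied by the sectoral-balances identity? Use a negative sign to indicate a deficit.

By the sectoral-balances identity, CA = (S_private - I) + (T - G).
Private balance = 20.5 - 24.6 = -4.1
Government balance (T - G) = 2.3
CA = -4.1 + 2.3 = -1.8

-1.8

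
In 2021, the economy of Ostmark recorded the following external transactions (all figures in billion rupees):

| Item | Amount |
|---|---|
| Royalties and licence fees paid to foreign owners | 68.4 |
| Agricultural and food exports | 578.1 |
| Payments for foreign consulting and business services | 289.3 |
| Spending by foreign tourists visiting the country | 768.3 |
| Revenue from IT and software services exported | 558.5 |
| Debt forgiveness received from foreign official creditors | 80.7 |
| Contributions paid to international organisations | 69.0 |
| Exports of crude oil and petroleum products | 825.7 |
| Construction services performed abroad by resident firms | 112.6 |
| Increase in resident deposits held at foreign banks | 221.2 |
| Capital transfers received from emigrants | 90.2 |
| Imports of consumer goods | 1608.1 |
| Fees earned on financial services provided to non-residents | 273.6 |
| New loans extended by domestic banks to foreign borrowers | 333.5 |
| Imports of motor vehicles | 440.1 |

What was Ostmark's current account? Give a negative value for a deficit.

Goods: -1608.1 + 825.7 + 578.1 - 440.1 = -644.4
Services: -68.4 + 112.6 + 558.5 + 273.6 + 768.3 - 289.3 = 1355.3
Secondary income: -69.0
Current account = (-644.4) + 1355.3 + (-69.0) = 641.9
(Excluded from the current account — capital account: debt forgiveness received from foreign official creditors 80.7, capital transfers received from emigrants 90.2; financial account: increase in resident deposits held at foreign banks 221.2, new loans extended by domestic banks to foreign borrowers 333.5.)

641.9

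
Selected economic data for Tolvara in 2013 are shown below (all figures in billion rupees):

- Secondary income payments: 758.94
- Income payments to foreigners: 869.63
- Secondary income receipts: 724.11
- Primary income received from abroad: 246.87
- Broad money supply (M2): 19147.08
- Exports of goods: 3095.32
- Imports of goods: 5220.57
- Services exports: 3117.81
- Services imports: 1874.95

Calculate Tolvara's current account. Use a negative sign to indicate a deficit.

-1539.98

Goods balance = 3095.32 - 5220.57 = -2125.25
Services balance = 3117.81 - 1874.95 = 1242.86
Trade balance (goods + services) = -2125.25 + 1242.86 = -882.39
Net primary income = 246.87 - 869.63 = -622.76
Net secondary income = 724.11 - 758.94 = -34.83
Current account = -882.39 + (-622.76) + (-34.83) = -1539.98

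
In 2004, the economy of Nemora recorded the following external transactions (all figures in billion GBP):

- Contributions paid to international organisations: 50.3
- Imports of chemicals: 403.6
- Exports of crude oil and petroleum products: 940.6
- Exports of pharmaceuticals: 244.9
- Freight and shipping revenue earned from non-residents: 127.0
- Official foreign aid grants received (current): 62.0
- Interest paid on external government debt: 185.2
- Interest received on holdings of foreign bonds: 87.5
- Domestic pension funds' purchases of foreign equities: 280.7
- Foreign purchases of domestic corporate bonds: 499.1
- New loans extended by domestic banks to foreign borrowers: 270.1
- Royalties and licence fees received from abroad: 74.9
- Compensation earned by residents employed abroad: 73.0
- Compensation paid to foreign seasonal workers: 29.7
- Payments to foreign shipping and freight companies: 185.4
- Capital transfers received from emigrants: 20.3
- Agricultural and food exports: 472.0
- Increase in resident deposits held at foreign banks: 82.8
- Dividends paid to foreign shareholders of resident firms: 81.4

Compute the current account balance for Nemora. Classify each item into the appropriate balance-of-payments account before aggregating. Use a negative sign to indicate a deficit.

Goods: 940.6 - 403.6 + 244.9 + 472.0 = 1253.9
Services: 127.0 + 74.9 - 185.4 = 16.5
Primary income: 73.0 - 81.4 - 29.7 - 185.2 + 87.5 = -135.8
Secondary income: -50.3 + 62.0 = 11.7
Current account = 1253.9 + 16.5 + (-135.8) + 11.7 = 1146.3
(Excluded from the current account — financial account: domestic pension funds' purchases of foreign equities 280.7, foreign purchases of domestic corporate bonds 499.1, new loans extended by domestic banks to foreign borrowers 270.1, increase in resident deposits held at foreign banks 82.8; capital account: capital transfers received from emigrants 20.3.)

1146.3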